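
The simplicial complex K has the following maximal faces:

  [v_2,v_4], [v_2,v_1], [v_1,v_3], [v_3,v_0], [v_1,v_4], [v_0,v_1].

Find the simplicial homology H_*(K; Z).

H_0 = Z,  H_1 = Z^2.

Take the total order v_0 < v_1 < v_2 < v_3 < v_4 on the vertex set. Then K (dimension 1) consists of the simplices:

  0-simplices (5): [v_0], [v_1], [v_2], [v_3], [v_4]
  1-simplices (6): [v_0,v_1], [v_0,v_3], [v_1,v_2], [v_1,v_3], [v_1,v_4], [v_2,v_4]

giving chain groups C_0 ≅ Z^5, C_1 ≅ Z^6.

The boundary map ∂_1: C_1 → C_0 maps an edge to its endpoints' difference, ∂[p,q] = q − p. For instance
  ∂[v_0,v_1] = [v_1] − [v_0].
This gives a 5×6 integer matrix of rank 4; reducing to Smith normal form yields diagonal entries (1,1,1,1).

Now H_k = ker ∂_k / im ∂_{k+1}, so:

  H_0: rank C_0 − rank ∂_1 = 5 − 4 = 1, and the invariant factors of ∂_1 are all 1, so H_0 ≅ Z.
  H_1: rank ker ∂_1 − rank ∂_2 = (6 − 4) − 0 = 2, and there is no ∂_2, so H_1 ≅ Z^2.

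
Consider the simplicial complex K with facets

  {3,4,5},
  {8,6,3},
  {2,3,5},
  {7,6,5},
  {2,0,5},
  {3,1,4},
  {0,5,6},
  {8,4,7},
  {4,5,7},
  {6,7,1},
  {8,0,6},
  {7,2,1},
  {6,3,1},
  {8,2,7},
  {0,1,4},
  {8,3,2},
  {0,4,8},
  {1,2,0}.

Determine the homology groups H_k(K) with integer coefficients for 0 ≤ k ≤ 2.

Order the vertices as 0 < 1 < 2 < 3 < 4 < 5 < 6 < 7 < 8. Listing each simplex with vertices in this order, K has dimension 2 with simplices:

  0-simplices (9): [0], [1], [2], [3], [4], [5], [6], [7], [8]
  1-simplices (27): (27 of them)
  2-simplices (18): [0,1,2], [0,1,4], [0,2,5], [0,4,8], [0,5,6], [0,6,8], [1,2,7], [1,3,4], [1,3,6], [1,6,7], [2,3,5], [2,3,8], [2,7,8], [3,4,5], [3,6,8], [4,5,7], [4,7,8], [5,6,7]

Hence C_0 ≅ Z^9, C_1 ≅ Z^27, C_2 ≅ Z^18.

The boundary map ∂_1: C_1 → C_0 sends each edge [p,q] (with p < q) to q − p.
The 9×27 boundary matrix has rank 8 and Smith normal form diag(1,1,1,1,1,1,1,1).

Boundary ∂_2: C_2 → C_1 sends each 2-simplex [p,q,r] to [q,r] − [p,r] + [p,q]. For instance
  ∂[0,2,5] = [2,5] − [0,5] + [0,2],
  ∂[2,3,5] = [3,5] − [2,5] + [2,3].
The 27×18 boundary matrix has rank 17 and Smith normal form diag(1,1,1,1,1,1,1,1,1,1,1,1,1,1,1,1,1).

Computing H_k = (kernel of ∂_k) / (image of ∂_{k+1}):

  H_0: rank C_0 − rank ∂_1 = 9 − 8 = 1, and the invariant factors of ∂_1 are all 1, so H_0 ≅ Z.
  H_1: rank ker ∂_1 − rank ∂_2 = (27 − 8) − 17 = 2, and the invariant factors of ∂_2 are all 1, so H_1 ≅ Z^2.
  H_2: rank ker ∂_2 − rank ∂_3 = (18 − 17) − 0 = 1, and there is no ∂_3, so H_2 ≅ Z.

As a check, the Euler characteristic is 9 − 27 + 18 = 0, which agrees with 1 − 2 + 1 = 0.

H_0 = Z,  H_1 = Z^2,  H_2 = Z.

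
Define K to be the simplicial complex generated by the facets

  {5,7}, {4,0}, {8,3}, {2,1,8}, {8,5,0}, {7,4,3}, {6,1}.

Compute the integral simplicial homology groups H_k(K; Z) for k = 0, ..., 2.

We work with the vertex ordering 0 < 1 < 2 < 3 < 4 < 5 < 6 < 7 < 8. The simplices of K, each written with vertices in increasing order, are:

  0-simplices (9): [0], [1], [2], [3], [4], [5], [6], [7], [8]
  1-simplices (13): [0,4], [0,5], [0,8], [1,2], [1,6], [1,8], [2,8], [3,4], [3,7], [3,8], [4,7], [5,7], [5,8]
  2-simplices (3): [0,5,8], [1,2,8], [3,4,7]

giving chain groups C_0 ≅ Z^9, C_1 ≅ Z^13, C_2 ≅ Z^3.

The boundary map ∂_1: C_1 → C_0 maps an edge to its endpoints' difference, ∂[p,q] = q − p.
The 9×13 boundary matrix has rank 8 and Smith normal form diag(1,1,1,1,1,1,1,1).

∂_2: C_2 → C_1 maps a triangle to the signed sum of its edges. For instance
  ∂[3,4,7] = [4,7] − [3,7] + [3,4],
  ∂[1,2,8] = [2,8] − [1,8] + [1,2].
This gives a 13×3 integer matrix of rank 3; reducing to Smith normal form yields diagonal entries (1,1,1).

From H_k ≅ ker(∂_k) / im(∂_{k+1}) we obtain:

  H_0: rank C_0 − rank ∂_1 = 9 − 8 = 1, and the invariant factors of ∂_1 are all 1, so H_0 ≅ Z.
  H_1: rank ker ∂_1 − rank ∂_2 = (13 − 8) − 3 = 2, and the invariant factors of ∂_2 are all 1, so H_1 ≅ Z^2.
  H_2: rank ker ∂_2 − rank ∂_3 = (3 − 3) − 0 = 0, and there is no ∂_3, so H_2 ≅ 0.

As a check, the Euler characteristic is 9 − 13 + 3 = -1, which agrees with 1 − 2 + 0 = -1.

H_0 ≅ Z,  H_1 ≅ Z^2,  H_2 = 0.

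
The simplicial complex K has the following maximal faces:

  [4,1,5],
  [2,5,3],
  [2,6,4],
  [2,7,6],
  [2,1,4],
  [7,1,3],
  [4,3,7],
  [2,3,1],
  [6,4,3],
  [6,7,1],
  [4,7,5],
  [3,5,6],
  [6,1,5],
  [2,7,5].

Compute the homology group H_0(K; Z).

H_0 ≅ Z.

Order the vertices as 1 < 2 < 3 < 4 < 5 < 6 < 7. Listing each simplex with vertices in this order, K has dimension 2 with simplices:

  0-simplices (7): [1], [2], [3], [4], [5], [6], [7]
  1-simplices (21): [1,2], [1,3], [1,4], [1,5], [1,6], [1,7], [2,3], [2,4], [2,5], [2,6], [2,7], [3,4], [3,5], [3,6], [3,7], [4,5], [4,6], [4,7], [5,6], [5,7], [6,7]
  2-simplices (14): [1,2,3], [1,2,4], [1,3,7], [1,4,5], [1,5,6], [1,6,7], [2,3,5], [2,4,6], [2,5,7], [2,6,7], [3,4,6], [3,4,7], [3,5,6], [4,5,7]

so the chain groups are C_0 ≅ Z^7, C_1 ≅ Z^21, C_2 ≅ Z^14.

The boundary map ∂_1: C_1 → C_0 is given by ∂[p,q] = [q] − [p].
This gives a 7×21 integer matrix of rank 6; reducing to Smith normal form yields diagonal entries (1,1,1,1,1,1).

Boundary ∂_2: C_2 → C_1 sends each 2-simplex [p,q,r] to [q,r] − [p,r] + [p,q]. For instance
  ∂[1,5,6] = [5,6] − [1,6] + [1,5],
  ∂[4,5,7] = [5,7] − [4,7] + [4,5].
As a 21×14 matrix over Z this has rank 13, with invariant factors (1,1,1,1,1,1,1,1,1,1,1,1,1).

From H_k ≅ ker(∂_k) / im(∂_{k+1}) we obtain:

  H_0: rank C_0 − rank ∂_1 = 7 − 6 = 1, and the invariant factors of ∂_1 are all 1, so H_0 = Z.

(K is a triangulation of the torus T^2.)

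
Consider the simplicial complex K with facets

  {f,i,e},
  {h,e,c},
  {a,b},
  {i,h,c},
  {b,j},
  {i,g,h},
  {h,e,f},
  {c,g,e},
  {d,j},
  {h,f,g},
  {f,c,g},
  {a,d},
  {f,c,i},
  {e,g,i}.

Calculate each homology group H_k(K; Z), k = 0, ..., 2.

H_0 ≅ Z^2,  H_1 ≅ Z ⊕ Z/2Z,  H_2 = 0.

Order the vertices as a < b < c < d < e < f < g < h < i < j. Listing each simplex with vertices in this order, K has dimension 2 with simplices:

  0-simplices (10): a, b, c, d, e, f, g, h, i, j
  1-simplices (19): ab, ad, bj, ce, cf, cg, ch, ci, dj, ef, eg, eh, ei, fg, fh, fi, gh, gi, hi
  2-simplices (10): ceg, ceh, cfg, cfi, chi, efh, efi, egi, fgh, ghi

Hence C_0 ≅ Z^10, C_1 ≅ Z^19, C_2 ≅ Z^10.

Boundary ∂_1: C_1 → C_0 sends each edge [p,q] (with p < q) to q − p. For instance
  ∂fi = i − f.
As a 10×19 matrix over Z this has rank 8, with invariant factors (1,1,1,1,1,1,1,1).

Boundary ∂_2: C_2 → C_1 sends each 2-simplex [p,q,r] to [q,r] − [p,r] + [p,q]. For instance
  ∂chi = hi − ci + ch,
  ∂ceh = eh − ch + ce.
The resulting 19×10 matrix has rank 10, and its Smith normal form has invariant factors (1,1,1,1,1,1,1,1,1,2).

Reading off H_k = ker ∂_k / im ∂_{k+1}:

  H_0: rank C_0 − rank ∂_1 = 10 − 8 = 2, and the invariant factors of ∂_1 are all 1, so H_0 = Z^2.
  H_1: rank ker ∂_1 − rank ∂_2 = (19 − 8) − 10 = 1, and ∂_2 has invariant factor 2 > 1, so H_1 = Z ⊕ Z/2Z.
  H_2: rank ker ∂_2 − rank ∂_3 = (10 − 10) − 0 = 0, and there is no ∂_3, so H_2 = 0.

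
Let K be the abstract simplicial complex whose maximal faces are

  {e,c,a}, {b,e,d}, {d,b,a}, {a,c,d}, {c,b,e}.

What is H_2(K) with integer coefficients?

H_2 = 0.

Fix the vertex order a < b < c < d < e and write every simplex with vertices in increasing order. Then dim K = 2 and the simplices of K are:

  0-simplices (5): a, b, c, d, e
  1-simplices (10): ab, ac, ad, ae, bc, bd, be, cd, ce, de
  2-simplices (5): abd, acd, ace, bce, bde

so the chain groups are C_0 ≅ Z^5, C_1 ≅ Z^10, C_2 ≅ Z^5.

∂_1: C_1 → C_0 is given by ∂[p,q] = [q] − [p]. For instance
  ∂be = e − b.
This gives a 5×10 integer matrix of rank 4; reducing to Smith normal form yields diagonal entries (1,1,1,1).

∂_2: C_2 → C_1 acts by ∂[p,q,r] = [q,r] − [p,r] + [p,q]. For instance
  ∂acd = cd − ad + ac,
  ∂bde = de − be + bd.
As a 10×5 matrix over Z this has rank 5, with invariant factors (1,1,1,1,1).

Reading off H_k = ker ∂_k / im ∂_{k+1}:

  H_2: rank ker ∂_2 − rank ∂_3 = (5 − 5) − 0 = 0, and there is no ∂_3, so H_2 ≅ 0.

(K is a triangulation of the Möbius band.)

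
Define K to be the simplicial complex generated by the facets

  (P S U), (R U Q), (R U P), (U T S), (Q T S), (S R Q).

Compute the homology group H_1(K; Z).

H_1 = Z.

K has 6 vertices, 12 edges, 6 triangles.
rank ∂_1 = 5, rank ∂_2 = 6 ⇒ b_1 = 12 − 5 − 6 = 1; all invariant factors of ∂_2 are 1 so no torsion. So H_1 ≅ Z.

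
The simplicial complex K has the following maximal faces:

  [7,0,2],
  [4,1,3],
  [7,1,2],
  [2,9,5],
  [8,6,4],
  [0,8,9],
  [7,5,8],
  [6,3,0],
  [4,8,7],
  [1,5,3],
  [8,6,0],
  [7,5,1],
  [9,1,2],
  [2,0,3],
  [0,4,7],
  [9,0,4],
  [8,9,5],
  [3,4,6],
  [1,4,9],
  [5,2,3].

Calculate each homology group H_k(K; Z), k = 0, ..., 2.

We work with the vertex ordering 0 < 1 < 2 < 3 < 4 < 5 < 6 < 7 < 8 < 9. The simplices of K, each written with vertices in increasing order, are:

  0-simplices (10): [0], [1], [2], [3], [4], [5], [6], [7], [8], [9]
  1-simplices (30): (30 of them)
  2-simplices (20): (20 of them)

Hence C_0 ≅ Z^10, C_1 ≅ Z^30, C_2 ≅ Z^20.

Boundary ∂_1: C_1 → C_0 sends each edge [p,q] (with p < q) to q − p. For instance
  ∂[4,8] = [8] − [4].
The resulting 10×30 matrix has rank 9, and its Smith normal form has invariant factors (1,1,1,1,1,1,1,1,1).

∂_2: C_2 → C_1 acts by ∂[p,q,r] = [q,r] − [p,r] + [p,q]. For instance
  ∂[3,4,6] = [4,6] − [3,6] + [3,4],
  ∂[0,6,8] = [6,8] − [0,8] + [0,6].
This gives a 30×20 integer matrix of rank 20; reducing to Smith normal form yields diagonal entries (1,1,1,1,1,1,1,1,1,1,1,1,1,1,1,1,1,1,1,2).

Computing H_k = (kernel of ∂_k) / (image of ∂_{k+1}):

  H_0: rank C_0 − rank ∂_1 = 10 − 9 = 1, and the invariant factors of ∂_1 are all 1, so H_0 = Z.
  H_1: rank ker ∂_1 − rank ∂_2 = (30 − 9) − 20 = 1, and ∂_2 has invariant factor 2 > 1, so H_1 = Z ⊕ Z_2.
  H_2: rank ker ∂_2 − rank ∂_3 = (20 − 20) − 0 = 0, and there is no ∂_3, so H_2 = 0.

As a check, the Euler characteristic is 10 − 30 + 20 = 0, which agrees with 1 − 1 + 0 = 0.

H_0 ≅ Z,  H_1 ≅ Z ⊕ Z_2,  H_2 = 0.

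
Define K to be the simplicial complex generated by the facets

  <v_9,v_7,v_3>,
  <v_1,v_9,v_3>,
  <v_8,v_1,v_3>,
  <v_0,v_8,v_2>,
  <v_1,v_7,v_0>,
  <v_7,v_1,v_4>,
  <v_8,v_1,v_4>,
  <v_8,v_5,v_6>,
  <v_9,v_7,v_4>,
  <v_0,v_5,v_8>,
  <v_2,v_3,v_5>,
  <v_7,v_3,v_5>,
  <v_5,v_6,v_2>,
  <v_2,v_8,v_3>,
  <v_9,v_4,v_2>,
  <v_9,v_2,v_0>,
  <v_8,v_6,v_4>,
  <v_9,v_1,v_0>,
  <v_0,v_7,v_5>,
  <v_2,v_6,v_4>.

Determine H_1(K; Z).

K has 10 vertices, 30 edges, 20 triangles.
rank ∂_1 = 9, rank ∂_2 = 20 ⇒ b_1 = 30 − 9 − 20 = 1; ∂_2 has invariant factor(s) [2] giving torsion. So H_1 ≅ Z ⊕ Z/2.

H_1 ≅ Z ⊕ Z/2.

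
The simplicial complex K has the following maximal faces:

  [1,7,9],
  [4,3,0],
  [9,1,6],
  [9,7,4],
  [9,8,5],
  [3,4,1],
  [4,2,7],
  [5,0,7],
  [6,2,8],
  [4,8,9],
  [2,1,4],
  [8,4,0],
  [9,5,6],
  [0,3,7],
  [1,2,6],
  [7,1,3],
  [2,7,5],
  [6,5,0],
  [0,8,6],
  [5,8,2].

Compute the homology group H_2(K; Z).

H_2 = 0.

Take the total order 0 < 1 < 2 < 3 < 4 < 5 < 6 < 7 < 8 < 9 on the vertex set. Then K (dimension 2) consists of the simplices:

  0-simplices (10): [0], [1], [2], [3], [4], [5], [6], [7], [8], [9]
  1-simplices (30): (30 of them)
  2-simplices (20): (20 of them)

giving chain groups C_0 ≅ Z^10, C_1 ≅ Z^30, C_2 ≅ Z^20.

The boundary map ∂_1: C_1 → C_0 maps an edge to its endpoints' difference, ∂[p,q] = q − p.
The 10×30 boundary matrix has rank 9 and Smith normal form diag(1,1,1,1,1,1,1,1,1).

The boundary map ∂_2: C_2 → C_1 acts by ∂[p,q,r] = [q,r] − [p,r] + [p,q]. For instance
  ∂[0,5,7] = [5,7] − [0,7] + [0,5],
  ∂[5,8,9] = [8,9] − [5,9] + [5,8].
As a 30×20 matrix over Z this has rank 20, with invariant factors (1,1,1,1,1,1,1,1,1,1,1,1,1,1,1,1,1,1,1,2).

From H_k ≅ ker(∂_k) / im(∂_{k+1}) we obtain:

  H_2: rank ker ∂_2 − rank ∂_3 = (20 − 20) − 0 = 0, and there is no ∂_3, so H_2 = 0.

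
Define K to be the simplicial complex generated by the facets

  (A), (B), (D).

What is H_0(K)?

Order the vertices as A < B < D. Listing each simplex with vertices in this order, K has dimension 0 with simplices:

  0-simplices (3): A, B, D

so the chain groups are C_0 ≅ Z^3.

Reading off H_k = ker ∂_k / im ∂_{k+1}:

  H_0: rank C_0 − rank ∂_1 = 3 − 0 = 3, and there is no ∂_1, so H_0 = Z^3.

H_0 = Z^3.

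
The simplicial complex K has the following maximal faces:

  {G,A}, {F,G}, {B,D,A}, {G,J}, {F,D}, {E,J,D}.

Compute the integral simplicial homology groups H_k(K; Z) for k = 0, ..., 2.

Order the vertices as A < B < D < E < F < G < J. Listing each simplex with vertices in this order, K has dimension 2 with simplices:

  0-simplices (7): A, B, D, E, F, G, J
  1-simplices (10): AB, AD, AG, BD, DE, DF, DJ, EJ, FG, GJ
  2-simplices (2): ABD, DEJ

giving chain groups C_0 ≅ Z^7, C_1 ≅ Z^10, C_2 ≅ Z^2.

The boundary map ∂_1: C_1 → C_0 maps an edge to its endpoints' difference, ∂[p,q] = q − p.
This gives a 7×10 integer matrix of rank 6; reducing to Smith normal form yields diagonal entries (1,1,1,1,1,1).

∂_2: C_2 → C_1 maps a triangle to the signed sum of its edges. For instance
  ∂DEJ = EJ − DJ + DE,
  ∂ABD = BD − AD + AB.
The resulting 10×2 matrix has rank 2, and its Smith normal form has invariant factors (1,1).

Now H_k = ker ∂_k / im ∂_{k+1}, so:

  H_0: rank C_0 − rank ∂_1 = 7 − 6 = 1, and the invariant factors of ∂_1 are all 1, so H_0 ≅ Z.
  H_1: rank ker ∂_1 − rank ∂_2 = (10 − 6) − 2 = 2, and the invariant factors of ∂_2 are all 1, so H_1 ≅ Z^2.
  H_2: rank ker ∂_2 − rank ∂_3 = (2 − 2) − 0 = 0, and there is no ∂_3, so H_2 ≅ 0.

As a check, the Euler characteristic is 7 − 10 + 2 = -1, which agrees with 1 − 2 + 0 = -1.

H_0 = Z,  H_1 = Z^2,  H_2 = 0.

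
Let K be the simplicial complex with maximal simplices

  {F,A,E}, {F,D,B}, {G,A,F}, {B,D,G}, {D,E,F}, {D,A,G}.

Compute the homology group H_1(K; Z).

Take the total order A < B < D < E < F < G on the vertex set. Then K (dimension 2) consists of the simplices:

  0-simplices (6): A, B, D, E, F, G
  1-simplices (12): AD, AE, AF, AG, BD, BF, BG, DE, DF, DG, EF, FG
  2-simplices (6): ADG, AEF, AFG, BDF, BDG, DEF

giving chain groups C_0 ≅ Z^6, C_1 ≅ Z^12, C_2 ≅ Z^6.

The boundary map ∂_1: C_1 → C_0 maps an edge to its endpoints' difference, ∂[p,q] = q − p. For instance
  ∂AF = F − A.
As a 6×12 matrix over Z this has rank 5, with invariant factors (1,1,1,1,1).

Boundary ∂_2: C_2 → C_1 maps a triangle to the signed sum of its edges. For instance
  ∂ADG = DG − AG + AD,
  ∂BDG = DG − BG + BD.
The 12×6 boundary matrix has rank 6 and Smith normal form diag(1,1,1,1,1,1).

From H_k ≅ ker(∂_k) / im(∂_{k+1}) we obtain:

  H_1: rank ker ∂_1 − rank ∂_2 = (12 − 5) − 6 = 1, and the invariant factors of ∂_2 are all 1, so H_1 = Z.

H_1 = Z.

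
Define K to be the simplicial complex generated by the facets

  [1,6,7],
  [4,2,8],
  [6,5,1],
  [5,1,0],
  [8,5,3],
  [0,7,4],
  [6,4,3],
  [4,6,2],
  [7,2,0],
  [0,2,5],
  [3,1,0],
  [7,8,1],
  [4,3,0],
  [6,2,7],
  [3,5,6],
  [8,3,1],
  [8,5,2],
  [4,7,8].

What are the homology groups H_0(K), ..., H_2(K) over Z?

K has 9 vertices, 27 edges, 18 triangles.
rank ∂_0 = 0, rank ∂_1 = 8 ⇒ b_0 = 9 − 0 − 8 = 1; all invariant factors of ∂_1 are 1 so no torsion. So H_0 = Z.
rank ∂_1 = 8, rank ∂_2 = 18 ⇒ b_1 = 27 − 8 − 18 = 1; ∂_2 has invariant factor(s) [2] giving torsion. So H_1 = Z ⊕ Z/2.
rank ∂_2 = 18, rank ∂_3 = 0 ⇒ b_2 = 18 − 18 − 0 = 0. So H_2 = 0.

H_0 ≅ Z,  H_1 ≅ Z ⊕ Z/2,  H_2 = 0.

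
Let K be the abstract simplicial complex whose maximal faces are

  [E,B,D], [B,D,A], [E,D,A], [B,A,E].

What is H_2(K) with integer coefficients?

H_2 ≅ Z.

We work with the vertex ordering A < B < D < E. The simplices of K, each written with vertices in increasing order, are:

  0-simplices (4): A, B, D, E
  1-simplices (6): AB, AD, AE, BD, BE, DE
  2-simplices (4): ABD, ABE, ADE, BDE

Hence C_0 ≅ Z^4, C_1 ≅ Z^6, C_2 ≅ Z^4.

∂_1: C_1 → C_0 sends each edge [p,q] (with p < q) to q − p. For instance
  ∂DE = E − D.
The resulting 4×6 matrix has rank 3, and its Smith normal form has invariant factors (1,1,1).

The boundary map ∂_2: C_2 → C_1 acts by ∂[p,q,r] = [q,r] − [p,r] + [p,q]. For instance
  ∂BDE = DE − BE + BD,
  ∂ABD = BD − AD + AB.
The resulting 6×4 matrix has rank 3, and its Smith normal form has invariant factors (1,1,1).

Reading off H_k = ker ∂_k / im ∂_{k+1}:

  H_2: rank ker ∂_2 − rank ∂_3 = (4 − 3) − 0 = 1, and there is no ∂_3, so H_2 = Z.

(K is a triangulation of the 2-sphere S^2.)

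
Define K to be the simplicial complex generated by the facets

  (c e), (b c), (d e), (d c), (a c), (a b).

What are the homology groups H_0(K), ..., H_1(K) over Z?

H_0 ≅ Z,  H_1 ≅ Z^2.

We work with the vertex ordering a < b < c < d < e. The simplices of K, each written with vertices in increasing order, are:

  0-simplices (5): a, b, c, d, e
  1-simplices (6): ab, ac, bc, cd, ce, de

so the chain groups are C_0 ≅ Z^5, C_1 ≅ Z^6.

Boundary ∂_1: C_1 → C_0 is given by ∂[p,q] = [q] − [p].
The resulting 5×6 matrix has rank 4, and its Smith normal form has invariant factors (1,1,1,1).

From H_k ≅ ker(∂_k) / im(∂_{k+1}) we obtain:

  H_0: rank C_0 − rank ∂_1 = 5 − 4 = 1, and the invariant factors of ∂_1 are all 1, so H_0 ≅ Z.
  H_1: rank ker ∂_1 − rank ∂_2 = (6 − 4) − 0 = 2, and there is no ∂_2, so H_1 ≅ Z^2.

(K is a triangulation of a wedge of 2 circles.)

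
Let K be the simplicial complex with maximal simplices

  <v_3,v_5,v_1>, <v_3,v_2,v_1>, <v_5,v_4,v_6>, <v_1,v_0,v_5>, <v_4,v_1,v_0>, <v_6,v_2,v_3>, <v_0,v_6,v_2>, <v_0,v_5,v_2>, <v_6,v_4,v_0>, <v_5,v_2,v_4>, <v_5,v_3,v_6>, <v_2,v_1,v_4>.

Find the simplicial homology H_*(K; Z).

We work with the vertex ordering v_0 < v_1 < v_2 < v_3 < v_4 < v_5 < v_6. The simplices of K, each written with vertices in increasing order, are:

  0-simplices (7): [v_0], [v_1], [v_2], [v_3], [v_4], [v_5], [v_6]
  1-simplices (18): (18 of them)
  2-simplices (12): (12 of them)

so the chain groups are C_0 ≅ Z^7, C_1 ≅ Z^18, C_2 ≅ Z^12.

The boundary map ∂_1: C_1 → C_0 is given by ∂[p,q] = [q] − [p].
The 7×18 boundary matrix has rank 6 and Smith normal form diag(1,1,1,1,1,1).

Boundary ∂_2: C_2 → C_1 maps a triangle to the signed sum of its edges. For instance
  ∂[v_0,v_1,v_5] = [v_1,v_5] − [v_0,v_5] + [v_0,v_1],
  ∂[v_0,v_1,v_4] = [v_1,v_4] − [v_0,v_4] + [v_0,v_1].
The resulting 18×12 matrix has rank 12, and its Smith normal form has invariant factors (1,1,1,1,1,1,1,1,1,1,1,2).

Reading off H_k = ker ∂_k / im ∂_{k+1}:

  H_0: rank C_0 − rank ∂_1 = 7 − 6 = 1, and the invariant factors of ∂_1 are all 1, so H_0 = Z.
  H_1: rank ker ∂_1 − rank ∂_2 = (18 − 6) − 12 = 0, and ∂_2 has invariant factor 2 > 1, so H_1 = Z/2Z.
  H_2: rank ker ∂_2 − rank ∂_3 = (12 − 12) − 0 = 0, and there is no ∂_3, so H_2 = 0.

As a check, the Euler characteristic is 7 − 18 + 12 = 1, which agrees with 1 − 0 + 0 = 1.

H_0 = Z,  H_1 = Z/2Z,  H_2 = 0.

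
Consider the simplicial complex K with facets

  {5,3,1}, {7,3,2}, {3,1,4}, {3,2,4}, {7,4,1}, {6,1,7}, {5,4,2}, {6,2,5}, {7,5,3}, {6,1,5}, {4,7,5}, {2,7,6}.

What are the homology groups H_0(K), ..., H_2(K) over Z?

H_0 ≅ Z,  H_1 ≅ Z/2,  H_2 = 0.

Fix the vertex order 1 < 2 < 3 < 4 < 5 < 6 < 7 and write every simplex with vertices in increasing order. Then dim K = 2 and the simplices of K are:

  0-simplices (7): [1], [2], [3], [4], [5], [6], [7]
  1-simplices (18): [1,3], [1,4], [1,5], [1,6], [1,7], [2,3], [2,4], [2,5], [2,6], [2,7], [3,4], [3,5], [3,7], [4,5], [4,7], [5,6], [5,7], [6,7]
  2-simplices (12): [1,3,4], [1,3,5], [1,4,7], [1,5,6], [1,6,7], [2,3,4], [2,3,7], [2,4,5], [2,5,6], [2,6,7], [3,5,7], [4,5,7]

giving chain groups C_0 ≅ Z^7, C_1 ≅ Z^18, C_2 ≅ Z^12.

The boundary map ∂_1: C_1 → C_0 sends each edge [p,q] (with p < q) to q − p. For instance
  ∂[1,5] = [5] − [1].
This gives a 7×18 integer matrix of rank 6; reducing to Smith normal form yields diagonal entries (1,1,1,1,1,1).

Boundary ∂_2: C_2 → C_1 sends each 2-simplex [p,q,r] to [q,r] − [p,r] + [p,q]. For instance
  ∂[1,3,4] = [3,4] − [1,4] + [1,3],
  ∂[1,5,6] = [5,6] − [1,6] + [1,5].
This gives a 18×12 integer matrix of rank 12; reducing to Smith normal form yields diagonal entries (1,1,1,1,1,1,1,1,1,1,1,2).

Computing H_k = (kernel of ∂_k) / (image of ∂_{k+1}):

  H_0: rank C_0 − rank ∂_1 = 7 − 6 = 1, and the invariant factors of ∂_1 are all 1, so H_0 = Z.
  H_1: rank ker ∂_1 − rank ∂_2 = (18 − 6) − 12 = 0, and ∂_2 has invariant factor 2 > 1, so H_1 = Z/2.
  H_2: rank ker ∂_2 − rank ∂_3 = (12 − 12) − 0 = 0, and there is no ∂_3, so H_2 = 0.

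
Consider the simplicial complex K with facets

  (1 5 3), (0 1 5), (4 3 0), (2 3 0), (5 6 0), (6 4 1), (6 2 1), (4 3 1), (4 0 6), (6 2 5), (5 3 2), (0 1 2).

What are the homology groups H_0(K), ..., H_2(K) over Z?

Take the total order 0 < 1 < 2 < 3 < 4 < 5 < 6 on the vertex set. Then K (dimension 2) consists of the simplices:

  0-simplices (7): [0], [1], [2], [3], [4], [5], [6]
  1-simplices (18): [0,1], [0,2], [0,3], [0,4], [0,5], [0,6], [1,2], [1,3], [1,4], [1,5], [1,6], [2,3], [2,5], [2,6], [3,4], [3,5], [4,6], [5,6]
  2-simplices (12): [0,1,2], [0,1,5], [0,2,3], [0,3,4], [0,4,6], [0,5,6], [1,2,6], [1,3,4], [1,3,5], [1,4,6], [2,3,5], [2,5,6]

Hence C_0 ≅ Z^7, C_1 ≅ Z^18, C_2 ≅ Z^12.

∂_1: C_1 → C_0 maps an edge to its endpoints' difference, ∂[p,q] = q − p.
As a 7×18 matrix over Z this has rank 6, with invariant factors (1,1,1,1,1,1).

∂_2: C_2 → C_1 maps a triangle to the signed sum of its edges. For instance
  ∂[0,1,5] = [1,5] − [0,5] + [0,1],
  ∂[0,2,3] = [2,3] − [0,3] + [0,2].
The resulting 18×12 matrix has rank 12, and its Smith normal form has invariant factors (1,1,1,1,1,1,1,1,1,1,1,2).

Computing H_k = (kernel of ∂_k) / (image of ∂_{k+1}):

  H_0: rank C_0 − rank ∂_1 = 7 − 6 = 1, and the invariant factors of ∂_1 are all 1, so H_0 = Z.
  H_1: rank ker ∂_1 − rank ∂_2 = (18 − 6) − 12 = 0, and ∂_2 has invariant factor 2 > 1, so H_1 = Z/2Z.
  H_2: rank ker ∂_2 − rank ∂_3 = (12 − 12) − 0 = 0, and there is no ∂_3, so H_2 = 0.

As a check, the Euler characteristic is 7 − 18 + 12 = 1, which agrees with 1 − 0 + 0 = 1.
(K is a triangulation of the real projective plane RP^2.)

H_0 = Z,  H_1 = Z/2Z,  H_2 = 0.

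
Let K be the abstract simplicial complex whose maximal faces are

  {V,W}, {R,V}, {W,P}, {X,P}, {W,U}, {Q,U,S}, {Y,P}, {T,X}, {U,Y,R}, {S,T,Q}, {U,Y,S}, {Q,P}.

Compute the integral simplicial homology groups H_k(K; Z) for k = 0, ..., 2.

Fix the vertex order P < Q < R < S < T < U < V < W < X < Y and write every simplex with vertices in increasing order. Then dim K = 2 and the simplices of K are:

  0-simplices (10): P, Q, R, S, T, U, V, W, X, Y
  1-simplices (17): PQ, PW, PX, PY, QS, QT, QU, RU, RV, RY, ST, SU, SY, TX, UW, UY, VW
  2-simplices (4): QST, QSU, RUY, SUY

Hence C_0 ≅ Z^10, C_1 ≅ Z^17, C_2 ≅ Z^4.

The boundary map ∂_1: C_1 → C_0 is given by ∂[p,q] = [q] − [p].
This gives a 10×17 integer matrix of rank 9; reducing to Smith normal form yields diagonal entries (1,1,1,1,1,1,1,1,1).

∂_2: C_2 → C_1 sends each 2-simplex [p,q,r] to [q,r] − [p,r] + [p,q]. For instance
  ∂SUY = UY − SY + SU,
  ∂QST = ST − QT + QS.
As a 17×4 matrix over Z this has rank 4, with invariant factors (1,1,1,1).

Now H_k = ker ∂_k / im ∂_{k+1}, so:

  H_0: rank C_0 − rank ∂_1 = 10 − 9 = 1, and the invariant factors of ∂_1 are all 1, so H_0 = Z.
  H_1: rank ker ∂_1 − rank ∂_2 = (17 − 9) − 4 = 4, and the invariant factors of ∂_2 are all 1, so H_1 = Z^4.
  H_2: rank ker ∂_2 − rank ∂_3 = (4 − 4) − 0 = 0, and there is no ∂_3, so H_2 = 0.

H_0 ≅ Z,  H_1 ≅ Z^4,  H_2 = 0.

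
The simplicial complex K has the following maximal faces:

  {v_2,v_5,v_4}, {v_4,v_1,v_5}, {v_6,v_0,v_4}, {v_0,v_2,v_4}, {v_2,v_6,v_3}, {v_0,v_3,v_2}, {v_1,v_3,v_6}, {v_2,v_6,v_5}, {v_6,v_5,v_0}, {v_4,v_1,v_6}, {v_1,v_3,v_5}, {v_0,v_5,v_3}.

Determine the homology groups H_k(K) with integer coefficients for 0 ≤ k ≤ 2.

H_0 ≅ Z,  H_1 ≅ Z/2Z,  H_2 = 0.

We work with the vertex ordering v_0 < v_1 < v_2 < v_3 < v_4 < v_5 < v_6. The simplices of K, each written with vertices in increasing order, are:

  0-simplices (7): [v_0], [v_1], [v_2], [v_3], [v_4], [v_5], [v_6]
  1-simplices (18): (18 of them)
  2-simplices (12): (12 of them)

so the chain groups are C_0 ≅ Z^7, C_1 ≅ Z^18, C_2 ≅ Z^12.

Boundary ∂_1: C_1 → C_0 sends each edge [p,q] (with p < q) to q − p. For instance
  ∂[v_2,v_3] = [v_3] − [v_2].
The 7×18 boundary matrix has rank 6 and Smith normal form diag(1,1,1,1,1,1).

∂_2: C_2 → C_1 acts by ∂[p,q,r] = [q,r] − [p,r] + [p,q]. For instance
  ∂[v_0,v_2,v_3] = [v_2,v_3] − [v_0,v_3] + [v_0,v_2],
  ∂[v_0,v_2,v_4] = [v_2,v_4] − [v_0,v_4] + [v_0,v_2].
The 18×12 boundary matrix has rank 12 and Smith normal form diag(1,1,1,1,1,1,1,1,1,1,1,2).

Reading off H_k = ker ∂_k / im ∂_{k+1}:

  H_0: rank C_0 − rank ∂_1 = 7 − 6 = 1, and the invariant factors of ∂_1 are all 1, so H_0 = Z.
  H_1: rank ker ∂_1 − rank ∂_2 = (18 − 6) − 12 = 0, and ∂_2 has invariant factor 2 > 1, so H_1 = Z/2Z.
  H_2: rank ker ∂_2 − rank ∂_3 = (12 − 12) − 0 = 0, and there is no ∂_3, so H_2 = 0.

As a check, the Euler characteristic is 7 − 18 + 12 = 1, which agrees with 1 − 0 + 0 = 1.
(K is a triangulation of the real projective plane RP^2.)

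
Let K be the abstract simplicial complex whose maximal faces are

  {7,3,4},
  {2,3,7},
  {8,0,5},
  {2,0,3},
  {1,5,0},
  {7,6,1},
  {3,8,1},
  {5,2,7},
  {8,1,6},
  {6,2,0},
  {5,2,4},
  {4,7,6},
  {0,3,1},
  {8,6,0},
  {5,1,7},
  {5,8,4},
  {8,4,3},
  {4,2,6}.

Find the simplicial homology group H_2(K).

Order the vertices as 0 < 1 < 2 < 3 < 4 < 5 < 6 < 7 < 8. Listing each simplex with vertices in this order, K has dimension 2 with simplices:

  0-simplices (9): [0], [1], [2], [3], [4], [5], [6], [7], [8]
  1-simplices (27): (27 of them)
  2-simplices (18): [0,1,3], [0,1,5], [0,2,3], [0,2,6], [0,5,8], [0,6,8], [1,3,8], [1,5,7], [1,6,7], [1,6,8], [2,3,7], [2,4,5], [2,4,6], [2,5,7], [3,4,7], [3,4,8], [4,5,8], [4,6,7]

so the chain groups are C_0 ≅ Z^9, C_1 ≅ Z^27, C_2 ≅ Z^18.

∂_1: C_1 → C_0 sends each edge [p,q] (with p < q) to q − p. For instance
  ∂[0,5] = [5] − [0].
The resulting 9×27 matrix has rank 8, and its Smith normal form has invariant factors (1,1,1,1,1,1,1,1).

∂_2: C_2 → C_1 sends each 2-simplex [p,q,r] to [q,r] − [p,r] + [p,q]. For instance
  ∂[2,4,6] = [4,6] − [2,6] + [2,4],
  ∂[0,1,3] = [1,3] − [0,3] + [0,1].
The 27×18 boundary matrix has rank 18 and Smith normal form diag(1,1,1,1,1,1,1,1,1,1,1,1,1,1,1,1,1,2).

From H_k ≅ ker(∂_k) / im(∂_{k+1}) we obtain:

  H_2: rank ker ∂_2 − rank ∂_3 = (18 − 18) − 0 = 0, and there is no ∂_3, so H_2 = 0.

H_2 ≅ 0.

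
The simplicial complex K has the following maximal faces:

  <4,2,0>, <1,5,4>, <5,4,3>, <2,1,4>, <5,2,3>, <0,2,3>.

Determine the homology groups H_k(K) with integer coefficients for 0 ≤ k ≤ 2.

Order the vertices as 0 < 1 < 2 < 3 < 4 < 5. Listing each simplex with vertices in this order, K has dimension 2 with simplices:

  0-simplices (6): [0], [1], [2], [3], [4], [5]
  1-simplices (12): [0,2], [0,3], [0,4], [1,2], [1,4], [1,5], [2,3], [2,4], [2,5], [3,4], [3,5], [4,5]
  2-simplices (6): [0,2,3], [0,2,4], [1,2,4], [1,4,5], [2,3,5], [3,4,5]

Hence C_0 ≅ Z^6, C_1 ≅ Z^12, C_2 ≅ Z^6.

The boundary map ∂_1: C_1 → C_0 is given by ∂[p,q] = [q] − [p]. For instance
  ∂[0,3] = [3] − [0].
As a 6×12 matrix over Z this has rank 5, with invariant factors (1,1,1,1,1).

The boundary map ∂_2: C_2 → C_1 sends each 2-simplex [p,q,r] to [q,r] − [p,r] + [p,q]. For instance
  ∂[2,3,5] = [3,5] − [2,5] + [2,3],
  ∂[1,4,5] = [4,5] − [1,5] + [1,4].
This gives a 12×6 integer matrix of rank 6; reducing to Smith normal form yields diagonal entries (1,1,1,1,1,1).

Reading off H_k = ker ∂_k / im ∂_{k+1}:

  H_0: rank C_0 − rank ∂_1 = 6 − 5 = 1, and the invariant factors of ∂_1 are all 1, so H_0 ≅ Z.
  H_1: rank ker ∂_1 − rank ∂_2 = (12 − 5) − 6 = 1, and the invariant factors of ∂_2 are all 1, so H_1 ≅ Z.
  H_2: rank ker ∂_2 − rank ∂_3 = (6 − 6) − 0 = 0, and there is no ∂_3, so H_2 ≅ 0.

As a check, the Euler characteristic is 6 − 12 + 6 = 0, which agrees with 1 − 1 + 0 = 0.

H_0 = Z,  H_1 = Z,  H_2 = 0.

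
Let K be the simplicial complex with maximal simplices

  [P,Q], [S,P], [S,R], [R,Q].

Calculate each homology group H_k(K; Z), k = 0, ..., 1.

K has 4 vertices, 4 edges.
rank ∂_0 = 0, rank ∂_1 = 3 ⇒ b_0 = 4 − 0 − 3 = 1; all invariant factors of ∂_1 are 1 so no torsion. So H_0 = Z.
rank ∂_1 = 3, rank ∂_2 = 0 ⇒ b_1 = 4 − 3 − 0 = 1. So H_1 = Z.

H_0 ≅ Z,  H_1 ≅ Z.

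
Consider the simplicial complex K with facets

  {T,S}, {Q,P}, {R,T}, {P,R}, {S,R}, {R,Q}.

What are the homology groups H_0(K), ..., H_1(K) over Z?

H_0 ≅ Z,  H_1 ≅ Z^2.

K has 5 vertices, 6 edges.
rank ∂_0 = 0, rank ∂_1 = 4 ⇒ b_0 = 5 − 0 − 4 = 1; all invariant factors of ∂_1 are 1 so no torsion. So H_0 = Z.
rank ∂_1 = 4, rank ∂_2 = 0 ⇒ b_1 = 6 − 4 − 0 = 2. So H_1 = Z^2.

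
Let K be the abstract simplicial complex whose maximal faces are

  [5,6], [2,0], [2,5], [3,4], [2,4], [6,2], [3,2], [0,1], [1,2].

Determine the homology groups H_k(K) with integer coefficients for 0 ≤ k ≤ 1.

H_0 ≅ Z,  H_1 ≅ Z^3.

Order the vertices as 0 < 1 < 2 < 3 < 4 < 5 < 6. Listing each simplex with vertices in this order, K has dimension 1 with simplices:

  0-simplices (7): [0], [1], [2], [3], [4], [5], [6]
  1-simplices (9): [0,1], [0,2], [1,2], [2,3], [2,4], [2,5], [2,6], [3,4], [5,6]

so the chain groups are C_0 ≅ Z^7, C_1 ≅ Z^9.

∂_1: C_1 → C_0 is given by ∂[p,q] = [q] − [p]. For instance
  ∂[5,6] = [6] − [5].
The 7×9 boundary matrix has rank 6 and Smith normal form diag(1,1,1,1,1,1).

Computing H_k = (kernel of ∂_k) / (image of ∂_{k+1}):

  H_0: rank C_0 − rank ∂_1 = 7 − 6 = 1, and the invariant factors of ∂_1 are all 1, so H_0 = Z.
  H_1: rank ker ∂_1 − rank ∂_2 = (9 − 6) − 0 = 3, and there is no ∂_2, so H_1 = Z^3.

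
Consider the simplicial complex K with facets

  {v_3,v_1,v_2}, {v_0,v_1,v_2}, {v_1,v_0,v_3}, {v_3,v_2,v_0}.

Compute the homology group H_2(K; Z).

H_2 = Z.

Order the vertices as v_0 < v_1 < v_2 < v_3. Listing each simplex with vertices in this order, K has dimension 2 with simplices:

  0-simplices (4): [v_0], [v_1], [v_2], [v_3]
  1-simplices (6): [v_0,v_1], [v_0,v_2], [v_0,v_3], [v_1,v_2], [v_1,v_3], [v_2,v_3]
  2-simplices (4): [v_0,v_1,v_2], [v_0,v_1,v_3], [v_0,v_2,v_3], [v_1,v_2,v_3]

Hence C_0 ≅ Z^4, C_1 ≅ Z^6, C_2 ≅ Z^4.

∂_1: C_1 → C_0 sends each edge [p,q] (with p < q) to q − p. For instance
  ∂[v_0,v_1] = [v_1] − [v_0].
As a 4×6 matrix over Z this has rank 3, with invariant factors (1,1,1).

∂_2: C_2 → C_1 maps a triangle to the signed sum of its edges. For instance
  ∂[v_1,v_2,v_3] = [v_2,v_3] − [v_1,v_3] + [v_1,v_2],
  ∂[v_0,v_1,v_2] = [v_1,v_2] − [v_0,v_2] + [v_0,v_1].
The 6×4 boundary matrix has rank 3 and Smith normal form diag(1,1,1).

Computing H_k = (kernel of ∂_k) / (image of ∂_{k+1}):

  H_2: rank ker ∂_2 − rank ∂_3 = (4 − 3) − 0 = 1, and there is no ∂_3, so H_2 = Z.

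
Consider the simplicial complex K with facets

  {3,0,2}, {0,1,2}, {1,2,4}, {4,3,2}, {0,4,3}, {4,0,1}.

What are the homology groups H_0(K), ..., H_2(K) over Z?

H_0 = Z,  H_1 = 0,  H_2 = Z.

Take the total order 0 < 1 < 2 < 3 < 4 on the vertex set. Then K (dimension 2) consists of the simplices:

  0-simplices (5): [0], [1], [2], [3], [4]
  1-simplices (9): [0,1], [0,2], [0,3], [0,4], [1,2], [1,4], [2,3], [2,4], [3,4]
  2-simplices (6): [0,1,2], [0,1,4], [0,2,3], [0,3,4], [1,2,4], [2,3,4]

Hence C_0 ≅ Z^5, C_1 ≅ Z^9, C_2 ≅ Z^6.

Boundary ∂_1: C_1 → C_0 sends each edge [p,q] (with p < q) to q − p. For instance
  ∂[0,1] = [1] − [0].
The resulting 5×9 matrix has rank 4, and its Smith normal form has invariant factors (1,1,1,1).

∂_2: C_2 → C_1 sends each 2-simplex [p,q,r] to [q,r] − [p,r] + [p,q]. For instance
  ∂[0,1,2] = [1,2] − [0,2] + [0,1],
  ∂[0,3,4] = [3,4] − [0,4] + [0,3].
This gives a 9×6 integer matrix of rank 5; reducing to Smith normal form yields diagonal entries (1,1,1,1,1).

From H_k ≅ ker(∂_k) / im(∂_{k+1}) we obtain:

  H_0: rank C_0 − rank ∂_1 = 5 − 4 = 1, and the invariant factors of ∂_1 are all 1, so H_0 ≅ Z.
  H_1: rank ker ∂_1 − rank ∂_2 = (9 − 4) − 5 = 0, and the invariant factors of ∂_2 are all 1, so H_1 ≅ 0.
  H_2: rank ker ∂_2 − rank ∂_3 = (6 − 5) − 0 = 1, and there is no ∂_3, so H_2 ≅ Z.

(K is a triangulation of the 2-sphere S^2.)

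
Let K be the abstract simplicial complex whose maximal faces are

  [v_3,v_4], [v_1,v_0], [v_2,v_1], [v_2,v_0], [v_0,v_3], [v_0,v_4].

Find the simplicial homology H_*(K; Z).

Order the vertices as v_0 < v_1 < v_2 < v_3 < v_4. Listing each simplex with vertices in this order, K has dimension 1 with simplices:

  0-simplices (5): [v_0], [v_1], [v_2], [v_3], [v_4]
  1-simplices (6): [v_0,v_1], [v_0,v_2], [v_0,v_3], [v_0,v_4], [v_1,v_2], [v_3,v_4]

giving chain groups C_0 ≅ Z^5, C_1 ≅ Z^6.

∂_1: C_1 → C_0 is given by ∂[p,q] = [q] − [p].
The 5×6 boundary matrix has rank 4 and Smith normal form diag(1,1,1,1).

Computing H_k = (kernel of ∂_k) / (image of ∂_{k+1}):

  H_0: rank C_0 − rank ∂_1 = 5 − 4 = 1, and the invariant factors of ∂_1 are all 1, so H_0 = Z.
  H_1: rank ker ∂_1 − rank ∂_2 = (6 − 4) − 0 = 2, and there is no ∂_2, so H_1 = Z^2.

(K is a triangulation of a wedge of 2 circles.)

H_0 = Z,  H_1 = Z^2.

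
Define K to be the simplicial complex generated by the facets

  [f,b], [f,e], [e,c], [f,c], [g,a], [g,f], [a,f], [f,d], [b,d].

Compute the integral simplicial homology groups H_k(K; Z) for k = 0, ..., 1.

Take the total order a < b < c < d < e < f < g on the vertex set. Then K (dimension 1) consists of the simplices:

  0-simplices (7): a, b, c, d, e, f, g
  1-simplices (9): af, ag, bd, bf, ce, cf, df, ef, fg

so the chain groups are C_0 ≅ Z^7, C_1 ≅ Z^9.

∂_1: C_1 → C_0 maps an edge to its endpoints' difference, ∂[p,q] = q − p. For instance
  ∂af = f − a.
As a 7×9 matrix over Z this has rank 6, with invariant factors (1,1,1,1,1,1).

Reading off H_k = ker ∂_k / im ∂_{k+1}:

  H_0: rank C_0 − rank ∂_1 = 7 − 6 = 1, and the invariant factors of ∂_1 are all 1, so H_0 = Z.
  H_1: rank ker ∂_1 − rank ∂_2 = (9 − 6) − 0 = 3, and there is no ∂_2, so H_1 = Z^3.

H_0 = Z,  H_1 = Z^3.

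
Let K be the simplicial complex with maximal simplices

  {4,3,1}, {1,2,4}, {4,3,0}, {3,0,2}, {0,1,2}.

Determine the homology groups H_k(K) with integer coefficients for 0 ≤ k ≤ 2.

H_0 ≅ Z,  H_1 ≅ Z,  H_2 = 0.

K has 5 vertices, 10 edges, 5 triangles.
rank ∂_0 = 0, rank ∂_1 = 4 ⇒ b_0 = 5 − 0 − 4 = 1; all invariant factors of ∂_1 are 1 so no torsion. So H_0 ≅ Z.
rank ∂_1 = 4, rank ∂_2 = 5 ⇒ b_1 = 10 − 4 − 5 = 1; all invariant factors of ∂_2 are 1 so no torsion. So H_1 ≅ Z.
rank ∂_2 = 5, rank ∂_3 = 0 ⇒ b_2 = 5 − 5 − 0 = 0. So H_2 ≅ 0.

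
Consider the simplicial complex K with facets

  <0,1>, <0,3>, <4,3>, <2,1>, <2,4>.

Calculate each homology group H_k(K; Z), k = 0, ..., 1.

Fix the vertex order 0 < 1 < 2 < 3 < 4 and write every simplex with vertices in increasing order. Then dim K = 1 and the simplices of K are:

  0-simplices (5): [0], [1], [2], [3], [4]
  1-simplices (5): [0,1], [0,3], [1,2], [2,4], [3,4]

giving chain groups C_0 ≅ Z^5, C_1 ≅ Z^5.

∂_1: C_1 → C_0 sends each edge [p,q] (with p < q) to q − p.
The resulting 5×5 matrix has rank 4, and its Smith normal form has invariant factors (1,1,1,1).

From H_k ≅ ker(∂_k) / im(∂_{k+1}) we obtain:

  H_0: rank C_0 − rank ∂_1 = 5 − 4 = 1, and the invariant factors of ∂_1 are all 1, so H_0 = Z.
  H_1: rank ker ∂_1 − rank ∂_2 = (5 − 4) − 0 = 1, and there is no ∂_2, so H_1 = Z.

H_0 ≅ Z,  H_1 ≅ Z.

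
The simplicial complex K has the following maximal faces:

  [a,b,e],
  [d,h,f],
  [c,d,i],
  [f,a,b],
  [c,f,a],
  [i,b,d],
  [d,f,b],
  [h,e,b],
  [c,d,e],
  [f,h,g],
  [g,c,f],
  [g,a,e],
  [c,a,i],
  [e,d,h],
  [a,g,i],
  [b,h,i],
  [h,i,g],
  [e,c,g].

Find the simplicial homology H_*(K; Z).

Take the total order a < b < c < d < e < f < g < h < i on the vertex set. Then K (dimension 2) consists of the simplices:

  0-simplices (9): a, b, c, d, e, f, g, h, i
  1-simplices (27): ab, ac, ae, af, ag, ai, bd, be, bf, bh, bi, cd, ce, cf, cg, ci, de, df, dh, di, eg, eh, fg, fh, gh, gi, hi
  2-simplices (18): abe, abf, acf, aci, aeg, agi, bdf, bdi, beh, bhi, cde, cdi, ceg, cfg, deh, dfh, fgh, ghi

so the chain groups are C_0 ≅ Z^9, C_1 ≅ Z^27, C_2 ≅ Z^18.

Boundary ∂_1: C_1 → C_0 sends each edge [p,q] (with p < q) to q − p. For instance
  ∂af = f − a.
As a 9×27 matrix over Z this has rank 8, with invariant factors (1,1,1,1,1,1,1,1).

Boundary ∂_2: C_2 → C_1 acts by ∂[p,q,r] = [q,r] − [p,r] + [p,q]. For instance
  ∂cdi = di − ci + cd,
  ∂ghi = hi − gi + gh.
This gives a 27×18 integer matrix of rank 18; reducing to Smith normal form yields diagonal entries (1,1,1,1,1,1,1,1,1,1,1,1,1,1,1,1,1,2).

From H_k ≅ ker(∂_k) / im(∂_{k+1}) we obtain:

  H_0: rank C_0 − rank ∂_1 = 9 − 8 = 1, and the invariant factors of ∂_1 are all 1, so H_0 = Z.
  H_1: rank ker ∂_1 − rank ∂_2 = (27 − 8) − 18 = 1, and ∂_2 has invariant factor 2 > 1, so H_1 = Z ⊕ Z_2.
  H_2: rank ker ∂_2 − rank ∂_3 = (18 − 18) − 0 = 0, and there is no ∂_3, so H_2 = 0.

As a check, the Euler characteristic is 9 − 27 + 18 = 0, which agrees with 1 − 1 + 0 = 0.
(K is a triangulation of the Klein bottle.)

H_0 = Z,  H_1 = Z ⊕ Z_2,  H_2 = 0.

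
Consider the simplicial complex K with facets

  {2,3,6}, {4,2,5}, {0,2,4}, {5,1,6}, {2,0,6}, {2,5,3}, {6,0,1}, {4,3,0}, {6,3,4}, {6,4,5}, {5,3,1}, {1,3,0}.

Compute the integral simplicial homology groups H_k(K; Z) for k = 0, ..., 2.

H_0 ≅ Z,  H_1 ≅ Z/2Z,  H_2 = 0.

Take the total order 0 < 1 < 2 < 3 < 4 < 5 < 6 on the vertex set. Then K (dimension 2) consists of the simplices:

  0-simplices (7): [0], [1], [2], [3], [4], [5], [6]
  1-simplices (18): [0,1], [0,2], [0,3], [0,4], [0,6], [1,3], [1,5], [1,6], [2,3], [2,4], [2,5], [2,6], [3,4], [3,5], [3,6], [4,5], [4,6], [5,6]
  2-simplices (12): [0,1,3], [0,1,6], [0,2,4], [0,2,6], [0,3,4], [1,3,5], [1,5,6], [2,3,5], [2,3,6], [2,4,5], [3,4,6], [4,5,6]

giving chain groups C_0 ≅ Z^7, C_1 ≅ Z^18, C_2 ≅ Z^12.

The boundary map ∂_1: C_1 → C_0 maps an edge to its endpoints' difference, ∂[p,q] = q − p. For instance
  ∂[4,5] = [5] − [4].
This gives a 7×18 integer matrix of rank 6; reducing to Smith normal form yields diagonal entries (1,1,1,1,1,1).

Boundary ∂_2: C_2 → C_1 acts by ∂[p,q,r] = [q,r] − [p,r] + [p,q]. For instance
  ∂[3,4,6] = [4,6] − [3,6] + [3,4],
  ∂[0,1,3] = [1,3] − [0,3] + [0,1].
The resulting 18×12 matrix has rank 12, and its Smith normal form has invariant factors (1,1,1,1,1,1,1,1,1,1,1,2).

Now H_k = ker ∂_k / im ∂_{k+1}, so:

  H_0: rank C_0 − rank ∂_1 = 7 − 6 = 1, and the invariant factors of ∂_1 are all 1, so H_0 = Z.
  H_1: rank ker ∂_1 − rank ∂_2 = (18 − 6) − 12 = 0, and ∂_2 has invariant factor 2 > 1, so H_1 = Z/2Z.
  H_2: rank ker ∂_2 − rank ∂_3 = (12 − 12) − 0 = 0, and there is no ∂_3, so H_2 = 0.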